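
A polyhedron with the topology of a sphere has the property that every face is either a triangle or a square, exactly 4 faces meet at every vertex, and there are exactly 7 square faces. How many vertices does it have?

13

Let x be the number of triangles; then F = 7 + x.
Edge–face incidences: 2E = 4·7 + 3·x = 28 + 3x.
Every vertex has degree 4, so 4V = 2E.
Euler: V − E + F = 2 ⇒ (2E)/4 − E + (7 + x) = 2.
Multiply by 8: 2·(2E) − 4·(2E) + 8·(7 + x) = 16, i.e. 56 + 8x − 2·(28 + 3x) = 16.
Collecting terms: 2x = 16, so x = 8.
Then 2E = 28 + 3·8 = 52, so E = 26, V = 2E/4 = 13, F = 7 + 8 = 15.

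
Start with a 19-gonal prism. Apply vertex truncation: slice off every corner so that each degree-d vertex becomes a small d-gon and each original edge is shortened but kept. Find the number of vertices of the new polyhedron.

The base solid has V = 38, E = 57, F = 21.
Truncation replaces each original edge-end by a new vertex, so V′ = 2E = 114.
Each original edge survives, and each old vertex of degree d contributes d new edges; summing degrees gives Σd = 2E, so E′ = E + 2E = 3E = 171.
Each original face survives and each original vertex becomes one new face: F′ = F + V = 59.

114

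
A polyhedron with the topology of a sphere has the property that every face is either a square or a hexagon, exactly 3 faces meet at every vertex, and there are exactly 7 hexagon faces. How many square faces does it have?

6

Let x be the number of squares; then F = 7 + x.
Edge–face incidences: 2E = 6·7 + 4·x = 42 + 4x.
Every vertex has degree 3, so 3V = 2E.
Euler: V − E + F = 2 ⇒ (2E)/3 − E + (7 + x) = 2.
Multiply by 6: 2·(2E) − 3·(2E) + 6·(7 + x) = 12, i.e. 42 + 6x − (42 + 4x) = 12.
Collecting terms: 2x = 12, so x = 6.
Then 2E = 42 + 4·6 = 66, so E = 33, V = 2E/3 = 22, F = 7 + 6 = 13.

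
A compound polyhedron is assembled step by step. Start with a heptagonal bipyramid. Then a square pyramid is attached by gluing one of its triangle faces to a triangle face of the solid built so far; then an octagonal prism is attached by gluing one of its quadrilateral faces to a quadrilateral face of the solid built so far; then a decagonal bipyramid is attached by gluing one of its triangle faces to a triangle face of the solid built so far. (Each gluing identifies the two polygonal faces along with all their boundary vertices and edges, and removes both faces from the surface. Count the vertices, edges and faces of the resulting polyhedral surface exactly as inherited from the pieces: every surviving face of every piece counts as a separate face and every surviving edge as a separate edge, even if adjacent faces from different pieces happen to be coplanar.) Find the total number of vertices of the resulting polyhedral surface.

A heptagonal bipyramid: V=9, E=21, F=14.
Attach a square pyramid (V=5, E=8, F=5) along a 3-gon: merge 3 vertices and 3 edges, delete both glued faces → V=11, E=26, F=17.
Attach an octagonal prism (V=16, E=24, F=10) along a 4-gon: merge 4 vertices and 4 edges, delete both glued faces → V=23, E=46, F=25.
Attach a decagonal bipyramid (V=12, E=30, F=20) along a 3-gon: merge 3 vertices and 3 edges, delete both glued faces → V=32, E=73, F=43.
Check: V − E + F = 32 − 73 + 43 = 2.

32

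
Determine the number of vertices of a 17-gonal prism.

34

A prism on an n-gon has two n-gon bases and n rectangular sides: V = 2·17 = 34, E = 3·17 = 51, F = 17 + 2 = 19.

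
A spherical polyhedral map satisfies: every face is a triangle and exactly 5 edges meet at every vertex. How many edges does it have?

Each face has 3 edges and each edge borders two faces, so 2E = 3F.
Each vertex has degree 5, so 5V = 2E and hence V = 3F/5.
Euler: V − E + F = 2 ⇒ (3F/5) − (3F/2) + F = 2.
Multiply by 10: (6 − 15 + 10)F = 20, i.e. 1F = 20.
So F = 20, E = 3·20/2 = 30, V = 3·20/5 = 12.

30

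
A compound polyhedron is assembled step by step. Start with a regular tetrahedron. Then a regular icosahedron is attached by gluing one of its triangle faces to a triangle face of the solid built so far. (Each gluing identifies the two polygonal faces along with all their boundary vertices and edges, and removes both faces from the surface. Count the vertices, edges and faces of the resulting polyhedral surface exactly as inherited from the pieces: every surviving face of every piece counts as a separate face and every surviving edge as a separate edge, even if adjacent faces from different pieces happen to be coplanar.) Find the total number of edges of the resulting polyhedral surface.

A regular tetrahedron: V=4, E=6, F=4.
Attach a regular icosahedron (V=12, E=30, F=20) along a 3-gon: merge 3 vertices and 3 edges, delete both glued faces → V=13, E=33, F=22.
Check: V − E + F = 13 − 33 + 22 = 2.

33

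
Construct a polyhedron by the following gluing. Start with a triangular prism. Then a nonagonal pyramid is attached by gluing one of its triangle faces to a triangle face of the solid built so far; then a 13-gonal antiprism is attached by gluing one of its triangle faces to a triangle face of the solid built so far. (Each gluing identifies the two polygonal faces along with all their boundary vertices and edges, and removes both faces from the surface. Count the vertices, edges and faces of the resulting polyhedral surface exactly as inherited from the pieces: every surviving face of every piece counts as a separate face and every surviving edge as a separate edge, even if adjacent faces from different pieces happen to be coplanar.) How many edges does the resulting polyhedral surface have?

73

A triangular prism: V=6, E=9, F=5.
Attach a nonagonal pyramid (V=10, E=18, F=10) along a 3-gon: merge 3 vertices and 3 edges, delete both glued faces → V=13, E=24, F=13.
Attach a 13-gonal antiprism (V=26, E=52, F=28) along a 3-gon: merge 3 vertices and 3 edges, delete both glued faces → V=36, E=73, F=39.
Check: V − E + F = 36 − 73 + 39 = 2.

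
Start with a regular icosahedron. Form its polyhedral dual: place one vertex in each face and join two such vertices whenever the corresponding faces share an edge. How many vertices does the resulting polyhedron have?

20

The base solid has V = 12, E = 30, F = 20.
The dual swaps V and F and preserves E: V′ = F = 20, E′ = E = 30, F′ = V = 12.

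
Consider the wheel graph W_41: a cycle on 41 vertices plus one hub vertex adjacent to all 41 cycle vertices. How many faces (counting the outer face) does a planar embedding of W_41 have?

42

W_41 has V = 41 + 1 = 42 vertices and E = 2·41 = 82 edges.
By Euler's formula F = 2 − V + E = 2 − 42 + 82 = 42.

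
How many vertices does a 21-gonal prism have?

42

A prism on an n-gon has two n-gon bases and n rectangular sides: V = 2·21 = 42, E = 3·21 = 63, F = 21 + 2 = 23.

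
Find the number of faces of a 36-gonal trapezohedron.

The n-trapezohedron (dual of the n-antiprism) has V = 2·36 + 2 = 74, E = 4·36 = 144, F = 2·36 = 72.
Check: V − E + F = 74 − 144 + 72 = 2.

72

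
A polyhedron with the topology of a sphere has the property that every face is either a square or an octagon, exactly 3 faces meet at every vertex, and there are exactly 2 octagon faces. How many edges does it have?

Let x be the number of squares; then F = 2 + x.
Edge–face incidences: 2E = 8·2 + 4·x = 16 + 4x.
Every vertex has degree 3, so 3V = 2E.
Euler: V − E + F = 2 ⇒ (2E)/3 − E + (2 + x) = 2.
Multiply by 6: 2·(2E) − 3·(2E) + 6·(2 + x) = 12, i.e. 12 + 6x − (16 + 4x) = 12.
Collecting terms: 2x − 4 = 12, so 2x = 16, so x = 8.
Then 2E = 16 + 4·8 = 48, so E = 24, V = 2E/3 = 16, F = 2 + 8 = 10.

24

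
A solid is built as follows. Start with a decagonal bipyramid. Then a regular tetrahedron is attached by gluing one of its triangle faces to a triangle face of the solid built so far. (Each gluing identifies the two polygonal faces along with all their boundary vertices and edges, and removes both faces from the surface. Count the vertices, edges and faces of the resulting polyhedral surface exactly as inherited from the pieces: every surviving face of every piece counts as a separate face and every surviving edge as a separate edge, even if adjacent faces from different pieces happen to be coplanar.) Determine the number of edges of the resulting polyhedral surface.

33

A decagonal bipyramid: V=12, E=30, F=20.
Attach a regular tetrahedron (V=4, E=6, F=4) along a 3-gon: merge 3 vertices and 3 edges, delete both glued faces → V=13, E=33, F=22.
Check: V − E + F = 13 − 33 + 22 = 2.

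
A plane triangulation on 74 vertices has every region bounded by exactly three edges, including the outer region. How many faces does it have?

In a plane triangulation 3F = 2E and V − E + F = 2, so F = 2V − 4 = 2·74 − 4 = 144.

144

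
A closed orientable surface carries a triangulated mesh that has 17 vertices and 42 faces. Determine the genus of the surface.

3

Every face is a triangle, so 2E = 3·42 = 126, giving E = 63.
χ = V − E + F = 17 − 63 + 42 = -4.
For a closed orientable surface χ = 2 − 2g, so g = (2 − (-4))/2 = 3.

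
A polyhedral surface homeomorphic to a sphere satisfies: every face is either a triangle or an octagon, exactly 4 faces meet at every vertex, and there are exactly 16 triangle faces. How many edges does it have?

32

Let x be the number of octagons; then F = 16 + x.
Edge–face incidences: 2E = 3·16 + 8·x = 48 + 8x.
Every vertex has degree 4, so 4V = 2E.
Euler: V − E + F = 2 ⇒ (2E)/4 − E + (16 + x) = 2.
Multiply by 8: 2·(2E) − 4·(2E) + 8·(16 + x) = 16, i.e. 128 + 8x − 2·(48 + 8x) = 16.
Collecting terms: −8x + 32 = 16, so −8x = −16, so x = 2.
Then 2E = 48 + 8·2 = 64, so E = 32, V = 2E/4 = 16, F = 16 + 2 = 18.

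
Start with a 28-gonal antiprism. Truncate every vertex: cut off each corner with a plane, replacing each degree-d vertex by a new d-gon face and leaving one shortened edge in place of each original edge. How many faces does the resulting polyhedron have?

114

The base solid has V = 56, E = 112, F = 58.
Truncation replaces each original edge-end by a new vertex, so V′ = 2E = 224.
Each original edge survives, and each old vertex of degree d contributes d new edges; summing degrees gives Σd = 2E, so E′ = E + 2E = 3E = 336.
Each original face survives and each original vertex becomes one new face: F′ = F + V = 114.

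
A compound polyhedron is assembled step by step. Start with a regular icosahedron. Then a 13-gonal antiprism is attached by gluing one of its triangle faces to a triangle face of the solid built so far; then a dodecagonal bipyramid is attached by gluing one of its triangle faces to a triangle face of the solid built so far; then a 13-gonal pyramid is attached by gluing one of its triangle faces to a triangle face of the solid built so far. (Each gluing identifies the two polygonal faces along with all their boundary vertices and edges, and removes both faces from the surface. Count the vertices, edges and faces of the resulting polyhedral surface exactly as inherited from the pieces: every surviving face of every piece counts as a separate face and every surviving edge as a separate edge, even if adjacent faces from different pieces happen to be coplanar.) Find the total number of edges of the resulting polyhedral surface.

A regular icosahedron: V=12, E=30, F=20.
Attach a 13-gonal antiprism (V=26, E=52, F=28) along a 3-gon: merge 3 vertices and 3 edges, delete both glued faces → V=35, E=79, F=46.
Attach a dodecagonal bipyramid (V=14, E=36, F=24) along a 3-gon: merge 3 vertices and 3 edges, delete both glued faces → V=46, E=112, F=68.
Attach a 13-gonal pyramid (V=14, E=26, F=14) along a 3-gon: merge 3 vertices and 3 edges, delete both glued faces → V=57, E=135, F=80.
Check: V − E + F = 57 − 135 + 80 = 2.

135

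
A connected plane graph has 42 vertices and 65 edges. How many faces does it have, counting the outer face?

25

Euler's formula for a connected plane graph: V − E + F = 2, so F = 2 − 42 + 65 = 25.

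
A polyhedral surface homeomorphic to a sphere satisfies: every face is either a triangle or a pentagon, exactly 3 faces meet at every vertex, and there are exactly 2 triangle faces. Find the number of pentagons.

6

Let x be the number of pentagons; then F = 2 + x.
Edge–face incidences: 2E = 3·2 + 5·x = 6 + 5x.
Every vertex has degree 3, so 3V = 2E.
Euler: V − E + F = 2 ⇒ (2E)/3 − E + (2 + x) = 2.
Multiply by 6: 2·(2E) − 3·(2E) + 6·(2 + x) = 12, i.e. 12 + 6x − (6 + 5x) = 12.
Collecting terms: x + 6 = 12, so x = 6.
Then 2E = 6 + 5·6 = 36, so E = 18, V = 2E/3 = 12, F = 2 + 6 = 8.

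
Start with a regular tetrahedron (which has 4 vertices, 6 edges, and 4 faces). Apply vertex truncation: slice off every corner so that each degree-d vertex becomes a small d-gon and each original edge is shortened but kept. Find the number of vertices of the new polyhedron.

Truncation replaces each original edge-end by a new vertex, so V′ = 2E = 12.
Each original edge survives, and each old vertex of degree d contributes d new edges; summing degrees gives Σd = 2E, so E′ = E + 2E = 3E = 18.
Each original face survives and each original vertex becomes one new face: F′ = F + V = 8.

12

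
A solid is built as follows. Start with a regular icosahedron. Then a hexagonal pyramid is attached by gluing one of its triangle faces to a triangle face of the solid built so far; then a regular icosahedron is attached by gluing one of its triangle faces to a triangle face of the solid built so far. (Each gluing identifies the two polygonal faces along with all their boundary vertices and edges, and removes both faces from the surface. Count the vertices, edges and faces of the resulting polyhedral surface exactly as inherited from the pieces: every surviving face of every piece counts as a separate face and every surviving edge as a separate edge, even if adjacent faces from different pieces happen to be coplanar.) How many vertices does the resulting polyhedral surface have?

25

A regular icosahedron: V=12, E=30, F=20.
Attach a hexagonal pyramid (V=7, E=12, F=7) along a 3-gon: merge 3 vertices and 3 edges, delete both glued faces → V=16, E=39, F=25.
Attach a regular icosahedron (V=12, E=30, F=20) along a 3-gon: merge 3 vertices and 3 edges, delete both glued faces → V=25, E=66, F=43.
Check: V − E + F = 25 − 66 + 43 = 2.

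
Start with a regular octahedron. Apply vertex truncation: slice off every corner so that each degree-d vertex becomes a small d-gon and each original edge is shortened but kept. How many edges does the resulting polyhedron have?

The base solid has V = 6, E = 12, F = 8.
Truncation replaces each original edge-end by a new vertex, so V′ = 2E = 24.
Each original edge survives, and each old vertex of degree d contributes d new edges; summing degrees gives Σd = 2E, so E′ = E + 2E = 3E = 36.
Each original face survives and each original vertex becomes one new face: F′ = F + V = 14.

36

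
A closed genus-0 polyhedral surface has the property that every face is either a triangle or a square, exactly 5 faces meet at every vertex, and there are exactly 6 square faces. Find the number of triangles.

Let x be the number of triangles; then F = 6 + x.
Edge–face incidences: 2E = 4·6 + 3·x = 24 + 3x.
Every vertex has degree 5, so 5V = 2E.
Euler: V − E + F = 2 ⇒ (2E)/5 − E + (6 + x) = 2.
Multiply by 10: 2·(2E) − 5·(2E) + 10·(6 + x) = 20, i.e. 60 + 10x − 3·(24 + 3x) = 20.
Collecting terms: x − 12 = 20, so x = 32.
Then 2E = 24 + 3·32 = 120, so E = 60, V = 2E/5 = 24, F = 6 + 32 = 38.

32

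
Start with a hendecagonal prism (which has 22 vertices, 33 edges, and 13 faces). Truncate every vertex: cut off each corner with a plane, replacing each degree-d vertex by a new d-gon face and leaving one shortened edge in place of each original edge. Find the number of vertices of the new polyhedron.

Truncation replaces each original edge-end by a new vertex, so V′ = 2E = 66.
Each original edge survives, and each old vertex of degree d contributes d new edges; summing degrees gives Σd = 2E, so E′ = E + 2E = 3E = 99.
Each original face survives and each original vertex becomes one new face: F′ = F + V = 35.

66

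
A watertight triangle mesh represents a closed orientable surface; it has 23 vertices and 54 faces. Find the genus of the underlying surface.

3

Every face is a triangle, so 2E = 3·54 = 162, giving E = 81.
χ = V − E + F = 23 − 81 + 54 = -4.
For a closed orientable surface χ = 2 − 2g, so g = (2 − (-4))/2 = 3.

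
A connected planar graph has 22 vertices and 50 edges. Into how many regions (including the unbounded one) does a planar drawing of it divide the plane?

30

Euler's formula for a connected plane graph: V − E + F = 2, so F = 2 − 22 + 50 = 30.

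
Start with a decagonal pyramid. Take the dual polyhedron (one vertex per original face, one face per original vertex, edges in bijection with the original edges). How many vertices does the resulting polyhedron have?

The base solid has V = 11, E = 20, F = 11.
The dual swaps V and F and preserves E: V′ = F = 11, E′ = E = 20, F′ = V = 11.

11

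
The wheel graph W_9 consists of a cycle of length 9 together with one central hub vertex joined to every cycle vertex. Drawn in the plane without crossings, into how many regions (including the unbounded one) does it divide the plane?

10

W_9 has V = 9 + 1 = 10 vertices and E = 2·9 = 18 edges.
By Euler's formula F = 2 − V + E = 2 − 10 + 18 = 10.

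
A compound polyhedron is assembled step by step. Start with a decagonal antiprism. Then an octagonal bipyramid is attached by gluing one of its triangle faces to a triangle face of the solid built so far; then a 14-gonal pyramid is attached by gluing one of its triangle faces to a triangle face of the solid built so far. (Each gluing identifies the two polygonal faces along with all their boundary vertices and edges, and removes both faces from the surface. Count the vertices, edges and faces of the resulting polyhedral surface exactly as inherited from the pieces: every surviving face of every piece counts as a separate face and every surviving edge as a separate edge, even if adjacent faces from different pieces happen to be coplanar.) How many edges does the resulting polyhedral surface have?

86

A decagonal antiprism: V=20, E=40, F=22.
Attach an octagonal bipyramid (V=10, E=24, F=16) along a 3-gon: merge 3 vertices and 3 edges, delete both glued faces → V=27, E=61, F=36.
Attach a 14-gonal pyramid (V=15, E=28, F=15) along a 3-gon: merge 3 vertices and 3 edges, delete both glued faces → V=39, E=86, F=49.
Check: V − E + F = 39 − 86 + 49 = 2.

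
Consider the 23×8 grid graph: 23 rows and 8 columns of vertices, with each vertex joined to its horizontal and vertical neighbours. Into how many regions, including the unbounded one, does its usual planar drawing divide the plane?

The grid has V = 23·8 = 184 vertices and E = 23·7 + 8·22 = 337 edges.
F = 2 − V + E = 2 − 184 + 337 = 155.

155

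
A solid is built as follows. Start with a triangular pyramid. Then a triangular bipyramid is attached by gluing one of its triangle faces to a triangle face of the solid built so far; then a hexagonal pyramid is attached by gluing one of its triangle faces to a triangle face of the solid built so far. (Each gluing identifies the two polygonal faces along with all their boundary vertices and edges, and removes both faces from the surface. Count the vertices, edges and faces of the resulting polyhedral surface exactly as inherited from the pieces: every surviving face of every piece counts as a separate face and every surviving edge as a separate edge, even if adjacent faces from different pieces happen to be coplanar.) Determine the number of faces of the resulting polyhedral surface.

13

A triangular pyramid: V=4, E=6, F=4.
Attach a triangular bipyramid (V=5, E=9, F=6) along a 3-gon: merge 3 vertices and 3 edges, delete both glued faces → V=6, E=12, F=8.
Attach a hexagonal pyramid (V=7, E=12, F=7) along a 3-gon: merge 3 vertices and 3 edges, delete both glued faces → V=10, E=21, F=13.
Check: V − E + F = 10 − 21 + 13 = 2.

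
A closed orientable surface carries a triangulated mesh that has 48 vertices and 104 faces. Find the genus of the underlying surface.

3

Every face is a triangle, so 2E = 3·104 = 312, giving E = 156.
χ = V − E + F = 48 − 156 + 104 = -4.
For a closed orientable surface χ = 2 − 2g, so g = (2 − (-4))/2 = 3.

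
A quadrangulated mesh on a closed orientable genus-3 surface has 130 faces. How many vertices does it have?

126

χ = 2 − 2·3 = -4, and every face is a square so 4F = 2E.
E = 4·130/2 = 260. Then V = -4 + E − F = -4 + 260 − 130 = 126.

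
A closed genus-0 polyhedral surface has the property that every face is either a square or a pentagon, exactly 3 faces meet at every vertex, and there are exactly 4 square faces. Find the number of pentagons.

4

Let x be the number of pentagons; then F = 4 + x.
Edge–face incidences: 2E = 4·4 + 5·x = 16 + 5x.
Every vertex has degree 3, so 3V = 2E.
Euler: V − E + F = 2 ⇒ (2E)/3 − E + (4 + x) = 2.
Multiply by 6: 2·(2E) − 3·(2E) + 6·(4 + x) = 12, i.e. 24 + 6x − (16 + 5x) = 12.
Collecting terms: x + 8 = 12, so x = 4.
Then 2E = 16 + 5·4 = 36, so E = 18, V = 2E/3 = 12, F = 4 + 4 = 8.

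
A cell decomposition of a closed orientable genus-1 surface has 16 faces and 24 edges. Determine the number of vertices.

8

For a closed orientable surface of genus 1, χ = 2 − 2·1 = 0.
V = 0 + E − F = 0 + 24 − 16 = 8.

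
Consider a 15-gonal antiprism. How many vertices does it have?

An antiprism on an n-gon has two n-gon caps and 2n triangles: V = 2·15 = 30, E = 4·15 = 60, F = 2·15 + 2 = 32.

30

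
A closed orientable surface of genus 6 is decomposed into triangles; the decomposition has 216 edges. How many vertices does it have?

62

χ = 2 − 2·6 = -10, and every face is a triangle so 3F = 2E.
F = 2E/3 = 144. Then V = -10 + E − F = -10 + 216 − 144 = 62.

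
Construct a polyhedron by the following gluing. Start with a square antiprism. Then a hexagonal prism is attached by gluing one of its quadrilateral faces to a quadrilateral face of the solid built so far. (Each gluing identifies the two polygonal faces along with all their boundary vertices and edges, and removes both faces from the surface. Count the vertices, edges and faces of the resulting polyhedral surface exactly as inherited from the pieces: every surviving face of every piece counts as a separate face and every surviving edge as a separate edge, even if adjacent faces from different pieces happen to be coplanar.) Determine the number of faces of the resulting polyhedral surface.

A square antiprism: V=8, E=16, F=10.
Attach a hexagonal prism (V=12, E=18, F=8) along a 4-gon: merge 4 vertices and 4 edges, delete both glued faces → V=16, E=30, F=16.
Check: V − E + F = 16 − 30 + 16 = 2.

16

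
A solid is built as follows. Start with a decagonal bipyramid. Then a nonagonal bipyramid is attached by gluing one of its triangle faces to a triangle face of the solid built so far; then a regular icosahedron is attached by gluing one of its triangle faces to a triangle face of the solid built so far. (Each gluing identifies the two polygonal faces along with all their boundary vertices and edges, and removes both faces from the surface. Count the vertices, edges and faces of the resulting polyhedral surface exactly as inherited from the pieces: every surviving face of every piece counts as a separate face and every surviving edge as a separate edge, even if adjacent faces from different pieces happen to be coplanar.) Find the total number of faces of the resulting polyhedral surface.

A decagonal bipyramid: V=12, E=30, F=20.
Attach a nonagonal bipyramid (V=11, E=27, F=18) along a 3-gon: merge 3 vertices and 3 edges, delete both glued faces → V=20, E=54, F=36.
Attach a regular icosahedron (V=12, E=30, F=20) along a 3-gon: merge 3 vertices and 3 edges, delete both glued faces → V=29, E=81, F=54.
Check: V − E + F = 29 − 81 + 54 = 2.

54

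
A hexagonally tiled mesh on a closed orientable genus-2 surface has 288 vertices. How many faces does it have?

145

χ = 2 − 2·2 = -2, and every face is a hexagon so 6F = 2E.
V − E + F = -2 with E = 6F/2 gives 288 − (6/2 − 1)·F = -2, so F = 145 and E = 435.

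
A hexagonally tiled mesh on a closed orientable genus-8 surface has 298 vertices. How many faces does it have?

χ = 2 − 2·8 = -14, and every face is a hexagon so 6F = 2E.
V − E + F = -14 with E = 6F/2 gives 298 − (6/2 − 1)·F = -14, so F = 156 and E = 468.

156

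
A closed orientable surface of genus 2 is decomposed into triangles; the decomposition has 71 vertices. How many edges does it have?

219

χ = 2 − 2·2 = -2, and every face is a triangle so 3F = 2E.
V − E + F = -2 with E = 3F/2 gives 71 − (3/2 − 1)·F = -2, so F = 146 and E = 219.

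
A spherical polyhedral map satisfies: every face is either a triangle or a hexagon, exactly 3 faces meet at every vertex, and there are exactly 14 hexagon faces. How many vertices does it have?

Let x be the number of triangles; then F = 14 + x.
Edge–face incidences: 2E = 6·14 + 3·x = 84 + 3x.
Every vertex has degree 3, so 3V = 2E.
Euler: V − E + F = 2 ⇒ (2E)/3 − E + (14 + x) = 2.
Multiply by 6: 2·(2E) − 3·(2E) + 6·(14 + x) = 12, i.e. 84 + 6x − (84 + 3x) = 12.
Collecting terms: 3x = 12, so x = 4.
Then 2E = 84 + 3·4 = 96, so E = 48, V = 2E/3 = 32, F = 14 + 4 = 18.

32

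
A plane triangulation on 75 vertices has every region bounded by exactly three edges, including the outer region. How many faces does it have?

In a plane triangulation 3F = 2E and V − E + F = 2, so F = 2V − 4 = 2·75 − 4 = 146.

146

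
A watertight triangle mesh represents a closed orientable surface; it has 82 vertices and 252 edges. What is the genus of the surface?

2

Every face is a triangle and each edge borders two faces, so 3F = 2·252, giving F = 168.
χ = V − E + F = 82 − 252 + 168 = -2.
For a closed orientable surface χ = 2 − 2g, so g = (2 − (-2))/2 = 2.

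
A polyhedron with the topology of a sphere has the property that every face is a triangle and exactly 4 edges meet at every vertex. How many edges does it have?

12

Each face has 3 edges and each edge borders two faces, so 2E = 3F.
Each vertex has degree 4, so 4V = 2E and hence V = 3F/4.
Euler: V − E + F = 2 ⇒ (3F/4) − (3F/2) + F = 2.
Multiply by 8: (6 − 12 + 8)F = 16, i.e. 2F = 16.
So F = 8, E = 3·8/2 = 12, V = 3·8/4 = 6.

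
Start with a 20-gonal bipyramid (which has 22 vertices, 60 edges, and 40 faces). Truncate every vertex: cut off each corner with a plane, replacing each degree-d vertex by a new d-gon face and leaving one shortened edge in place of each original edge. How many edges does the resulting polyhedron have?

Truncation replaces each original edge-end by a new vertex, so V′ = 2E = 120.
Each original edge survives, and each old vertex of degree d contributes d new edges; summing degrees gives Σd = 2E, so E′ = E + 2E = 3E = 180.
Each original face survives and each original vertex becomes one new face: F′ = F + V = 62.

180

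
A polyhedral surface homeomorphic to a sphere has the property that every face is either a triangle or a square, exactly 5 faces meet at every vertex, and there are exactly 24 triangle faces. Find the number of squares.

Let x be the number of squares; then F = 24 + x.
Edge–face incidences: 2E = 3·24 + 4·x = 72 + 4x.
Every vertex has degree 5, so 5V = 2E.
Euler: V − E + F = 2 ⇒ (2E)/5 − E + (24 + x) = 2.
Multiply by 10: 2·(2E) − 5·(2E) + 10·(24 + x) = 20, i.e. 240 + 10x − 3·(72 + 4x) = 20.
Collecting terms: −2x + 24 = 20, so −2x = −4, so x = 2.
Then 2E = 72 + 4·2 = 80, so E = 40, V = 2E/5 = 16, F = 24 + 2 = 26.

2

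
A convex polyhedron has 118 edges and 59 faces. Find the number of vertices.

61

Here V − E + F = 2.
V = 2 + E − F = 2 + 118 − 59 = 61.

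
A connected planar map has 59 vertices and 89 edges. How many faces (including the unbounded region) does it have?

Euler's formula for a connected plane graph: V − E + F = 2, so F = 2 − 59 + 89 = 32.

32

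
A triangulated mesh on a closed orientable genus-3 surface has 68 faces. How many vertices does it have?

30

χ = 2 − 2·3 = -4, and every face is a triangle so 3F = 2E.
E = 3·68/2 = 102. Then V = -4 + E − F = -4 + 102 − 68 = 30.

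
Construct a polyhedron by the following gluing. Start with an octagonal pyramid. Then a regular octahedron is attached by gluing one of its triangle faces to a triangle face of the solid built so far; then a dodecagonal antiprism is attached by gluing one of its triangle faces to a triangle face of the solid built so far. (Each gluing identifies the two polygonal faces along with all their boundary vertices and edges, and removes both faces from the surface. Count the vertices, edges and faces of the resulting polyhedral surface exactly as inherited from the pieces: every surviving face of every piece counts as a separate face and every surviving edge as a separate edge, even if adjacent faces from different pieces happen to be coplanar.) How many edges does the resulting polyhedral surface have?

An octagonal pyramid: V=9, E=16, F=9.
Attach a regular octahedron (V=6, E=12, F=8) along a 3-gon: merge 3 vertices and 3 edges, delete both glued faces → V=12, E=25, F=15.
Attach a dodecagonal antiprism (V=24, E=48, F=26) along a 3-gon: merge 3 vertices and 3 edges, delete both glued faces → V=33, E=70, F=39.
Check: V − E + F = 33 − 70 + 39 = 2.

70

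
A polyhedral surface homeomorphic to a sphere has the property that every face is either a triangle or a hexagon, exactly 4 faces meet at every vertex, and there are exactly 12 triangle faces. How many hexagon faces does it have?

2

Let x be the number of hexagons; then F = 12 + x.
Edge–face incidences: 2E = 3·12 + 6·x = 36 + 6x.
Every vertex has degree 4, so 4V = 2E.
Euler: V − E + F = 2 ⇒ (2E)/4 − E + (12 + x) = 2.
Multiply by 8: 2·(2E) − 4·(2E) + 8·(12 + x) = 16, i.e. 96 + 8x − 2·(36 + 6x) = 16.
Collecting terms: −4x + 24 = 16, so −4x = −8, so x = 2.
Then 2E = 36 + 6·2 = 48, so E = 24, V = 2E/4 = 12, F = 12 + 2 = 14.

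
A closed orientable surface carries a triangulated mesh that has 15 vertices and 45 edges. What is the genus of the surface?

1

Every face is a triangle and each edge borders two faces, so 3F = 2·45, giving F = 30.
χ = V − E + F = 15 − 45 + 30 = 0.
For a closed orientable surface χ = 2 − 2g, so g = (2 − (0))/2 = 1.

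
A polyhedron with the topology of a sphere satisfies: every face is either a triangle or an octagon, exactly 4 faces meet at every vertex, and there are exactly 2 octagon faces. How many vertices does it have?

Let x be the number of triangles; then F = 2 + x.
Edge–face incidences: 2E = 8·2 + 3·x = 16 + 3x.
Every vertex has degree 4, so 4V = 2E.
Euler: V − E + F = 2 ⇒ (2E)/4 − E + (2 + x) = 2.
Multiply by 8: 2·(2E) − 4·(2E) + 8·(2 + x) = 16, i.e. 16 + 8x − 2·(16 + 3x) = 16.
Collecting terms: 2x − 16 = 16, so 2x = 32, so x = 16.
Then 2E = 16 + 3·16 = 64, so E = 32, V = 2E/4 = 16, F = 2 + 16 = 18.

16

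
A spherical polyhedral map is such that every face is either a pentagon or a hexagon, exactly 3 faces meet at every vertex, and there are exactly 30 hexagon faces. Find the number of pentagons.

Let x be the number of pentagons; then F = 30 + x.
Edge–face incidences: 2E = 6·30 + 5·x = 180 + 5x.
Every vertex has degree 3, so 3V = 2E.
Euler: V − E + F = 2 ⇒ (2E)/3 − E + (30 + x) = 2.
Multiply by 6: 2·(2E) − 3·(2E) + 6·(30 + x) = 12, i.e. 180 + 6x − (180 + 5x) = 12.
Collecting terms: x = 12.
Then 2E = 180 + 5·12 = 240, so E = 120, V = 2E/3 = 80, F = 30 + 12 = 42.

12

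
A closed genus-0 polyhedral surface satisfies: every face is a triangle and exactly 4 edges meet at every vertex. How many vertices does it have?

6

Each face has 3 edges and each edge borders two faces, so 2E = 3F.
Each vertex has degree 4, so 4V = 2E and hence V = 3F/4.
Euler: V − E + F = 2 ⇒ (3F/4) − (3F/2) + F = 2.
Multiply by 8: (6 − 12 + 8)F = 16, i.e. 2F = 16.
So F = 8, E = 3·8/2 = 12, V = 3·8/4 = 6.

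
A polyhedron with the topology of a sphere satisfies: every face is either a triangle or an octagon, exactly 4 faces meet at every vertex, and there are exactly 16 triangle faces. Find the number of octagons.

Let x be the number of octagons; then F = 16 + x.
Edge–face incidences: 2E = 3·16 + 8·x = 48 + 8x.
Every vertex has degree 4, so 4V = 2E.
Euler: V − E + F = 2 ⇒ (2E)/4 − E + (16 + x) = 2.
Multiply by 8: 2·(2E) − 4·(2E) + 8·(16 + x) = 16, i.e. 128 + 8x − 2·(48 + 8x) = 16.
Collecting terms: −8x + 32 = 16, so −8x = −16, so x = 2.
Then 2E = 48 + 8·2 = 64, so E = 32, V = 2E/4 = 16, F = 16 + 2 = 18.

2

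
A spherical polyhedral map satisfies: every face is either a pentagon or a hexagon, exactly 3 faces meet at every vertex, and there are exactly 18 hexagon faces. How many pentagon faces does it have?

12

Let x be the number of pentagons; then F = 18 + x.
Edge–face incidences: 2E = 6·18 + 5·x = 108 + 5x.
Every vertex has degree 3, so 3V = 2E.
Euler: V − E + F = 2 ⇒ (2E)/3 − E + (18 + x) = 2.
Multiply by 6: 2·(2E) − 3·(2E) + 6·(18 + x) = 12, i.e. 108 + 6x − (108 + 5x) = 12.
Collecting terms: x = 12.
Then 2E = 108 + 5·12 = 168, so E = 84, V = 2E/3 = 56, F = 18 + 12 = 30.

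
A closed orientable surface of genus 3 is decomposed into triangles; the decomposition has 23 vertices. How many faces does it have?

χ = 2 − 2·3 = -4, and every face is a triangle so 3F = 2E.
V − E + F = -4 with E = 3F/2 gives 23 − (3/2 − 1)·F = -4, so F = 54 and E = 81.

54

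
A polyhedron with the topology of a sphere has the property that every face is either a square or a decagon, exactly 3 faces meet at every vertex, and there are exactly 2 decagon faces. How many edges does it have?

30

Let x be the number of squares; then F = 2 + x.
Edge–face incidences: 2E = 10·2 + 4·x = 20 + 4x.
Every vertex has degree 3, so 3V = 2E.
Euler: V − E + F = 2 ⇒ (2E)/3 − E + (2 + x) = 2.
Multiply by 6: 2·(2E) − 3·(2E) + 6·(2 + x) = 12, i.e. 12 + 6x − (20 + 4x) = 12.
Collecting terms: 2x − 8 = 12, so 2x = 20, so x = 10.
Then 2E = 20 + 4·10 = 60, so E = 30, V = 2E/3 = 20, F = 2 + 10 = 12.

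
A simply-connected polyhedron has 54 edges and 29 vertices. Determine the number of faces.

27

Here V − E + F = 2.
F = 2 − V + E = 2 − 29 + 54 = 27.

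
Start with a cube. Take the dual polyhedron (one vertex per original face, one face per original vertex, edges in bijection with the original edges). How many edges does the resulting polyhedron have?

The base solid has V = 8, E = 12, F = 6.
The dual swaps V and F and preserves E: V′ = F = 6, E′ = E = 12, F′ = V = 8.

12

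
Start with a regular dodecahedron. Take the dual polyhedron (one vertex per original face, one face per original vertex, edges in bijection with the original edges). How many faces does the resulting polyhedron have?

The base solid has V = 20, E = 30, F = 12.
The dual swaps V and F and preserves E: V′ = F = 12, E′ = E = 30, F′ = V = 20.

20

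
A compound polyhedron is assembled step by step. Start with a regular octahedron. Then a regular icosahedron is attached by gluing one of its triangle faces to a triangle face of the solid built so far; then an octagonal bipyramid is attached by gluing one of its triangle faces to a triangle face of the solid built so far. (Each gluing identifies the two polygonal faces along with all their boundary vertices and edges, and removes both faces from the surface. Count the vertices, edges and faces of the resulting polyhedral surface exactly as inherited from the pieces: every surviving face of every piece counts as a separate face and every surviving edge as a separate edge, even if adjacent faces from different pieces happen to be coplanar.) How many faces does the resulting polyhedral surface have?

A regular octahedron: V=6, E=12, F=8.
Attach a regular icosahedron (V=12, E=30, F=20) along a 3-gon: merge 3 vertices and 3 edges, delete both glued faces → V=15, E=39, F=26.
Attach an octagonal bipyramid (V=10, E=24, F=16) along a 3-gon: merge 3 vertices and 3 edges, delete both glued faces → V=22, E=60, F=40.
Check: V − E + F = 22 − 60 + 40 = 2.

40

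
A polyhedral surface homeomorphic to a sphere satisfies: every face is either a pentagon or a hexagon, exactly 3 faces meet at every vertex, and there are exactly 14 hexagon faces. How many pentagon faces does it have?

Let x be the number of pentagons; then F = 14 + x.
Edge–face incidences: 2E = 6·14 + 5·x = 84 + 5x.
Every vertex has degree 3, so 3V = 2E.
Euler: V − E + F = 2 ⇒ (2E)/3 − E + (14 + x) = 2.
Multiply by 6: 2·(2E) − 3·(2E) + 6·(14 + x) = 12, i.e. 84 + 6x − (84 + 5x) = 12.
Collecting terms: x = 12.
Then 2E = 84 + 5·12 = 144, so E = 72, V = 2E/3 = 48, F = 14 + 12 = 26.

12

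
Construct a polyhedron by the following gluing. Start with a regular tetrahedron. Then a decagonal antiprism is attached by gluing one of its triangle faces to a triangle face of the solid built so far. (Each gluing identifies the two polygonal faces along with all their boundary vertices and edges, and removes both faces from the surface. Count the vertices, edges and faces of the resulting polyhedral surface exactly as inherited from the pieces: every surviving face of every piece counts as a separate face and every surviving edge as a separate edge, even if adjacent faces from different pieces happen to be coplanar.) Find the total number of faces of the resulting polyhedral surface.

A regular tetrahedron: V=4, E=6, F=4.
Attach a decagonal antiprism (V=20, E=40, F=22) along a 3-gon: merge 3 vertices and 3 edges, delete both glued faces → V=21, E=43, F=24.
Check: V − E + F = 21 − 43 + 24 = 2.

24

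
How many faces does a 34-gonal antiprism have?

An antiprism on an n-gon has two n-gon caps and 2n triangles: V = 2·34 = 68, E = 4·34 = 136, F = 2·34 + 2 = 70.

70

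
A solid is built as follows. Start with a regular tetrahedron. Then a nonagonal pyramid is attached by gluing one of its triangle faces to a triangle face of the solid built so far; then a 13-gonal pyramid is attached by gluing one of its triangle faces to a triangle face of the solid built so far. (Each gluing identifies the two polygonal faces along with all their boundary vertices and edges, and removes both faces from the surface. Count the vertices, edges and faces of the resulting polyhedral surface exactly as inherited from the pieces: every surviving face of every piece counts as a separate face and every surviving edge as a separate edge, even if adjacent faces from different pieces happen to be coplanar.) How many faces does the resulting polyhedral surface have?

24

A regular tetrahedron: V=4, E=6, F=4.
Attach a nonagonal pyramid (V=10, E=18, F=10) along a 3-gon: merge 3 vertices and 3 edges, delete both glued faces → V=11, E=21, F=12.
Attach a 13-gonal pyramid (V=14, E=26, F=14) along a 3-gon: merge 3 vertices and 3 edges, delete both glued faces → V=22, E=44, F=24.
Check: V − E + F = 22 − 44 + 24 = 2.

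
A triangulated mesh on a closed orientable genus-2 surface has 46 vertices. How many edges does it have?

χ = 2 − 2·2 = -2, and every face is a triangle so 3F = 2E.
V − E + F = -2 with E = 3F/2 gives 46 − (3/2 − 1)·F = -2, so F = 96 and E = 144.

144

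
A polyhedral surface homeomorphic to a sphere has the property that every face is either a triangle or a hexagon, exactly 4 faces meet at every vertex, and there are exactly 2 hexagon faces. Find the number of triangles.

Let x be the number of triangles; then F = 2 + x.
Edge–face incidences: 2E = 6·2 + 3·x = 12 + 3x.
Every vertex has degree 4, so 4V = 2E.
Euler: V − E + F = 2 ⇒ (2E)/4 − E + (2 + x) = 2.
Multiply by 8: 2·(2E) − 4·(2E) + 8·(2 + x) = 16, i.e. 16 + 8x − 2·(12 + 3x) = 16.
Collecting terms: 2x − 8 = 16, so 2x = 24, so x = 12.
Then 2E = 12 + 3·12 = 48, so E = 24, V = 2E/4 = 12, F = 2 + 12 = 14.

12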